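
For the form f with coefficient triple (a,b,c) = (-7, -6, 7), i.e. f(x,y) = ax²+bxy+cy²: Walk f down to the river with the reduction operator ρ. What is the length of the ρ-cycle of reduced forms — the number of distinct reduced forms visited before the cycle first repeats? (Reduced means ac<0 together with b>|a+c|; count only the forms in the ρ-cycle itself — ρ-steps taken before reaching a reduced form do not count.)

D = 232, ⌊√D⌋ = 15
descent: ρ → (7,6,-7)  [lands on river]
river: ρ → (-7,8,6)
river: ρ → (6,4,-9)
river: ρ → (-9,14,1)
river: ρ → (1,14,-9)
river: ρ → (-9,4,6)
river: ρ → (6,8,-7)
river: ρ → (-7,6,7)
river: ρ → (7,8,-6)
river: ρ → (-6,4,9)
river: ρ → (9,14,-1)
river: ρ → (-1,14,9)
river: ρ → (9,4,-6)
river: ρ → (-6,8,7)
ρ-cycle length = 14 (tail of 1 descent step not counted)

14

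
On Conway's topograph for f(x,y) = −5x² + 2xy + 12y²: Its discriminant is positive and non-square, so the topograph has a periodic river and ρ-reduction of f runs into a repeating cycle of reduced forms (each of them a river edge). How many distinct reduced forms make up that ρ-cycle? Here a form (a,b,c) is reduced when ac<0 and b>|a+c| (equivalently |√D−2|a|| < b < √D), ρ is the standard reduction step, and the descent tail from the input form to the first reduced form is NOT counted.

D = 244, ⌊√D⌋ = 15
descent: ρ → (12,-2,-5)
descent: ρ → (-5,12,5)  [lands on river]
river: ρ → (5,8,-9)
river: ρ → (-9,10,4)
river: ρ → (4,14,-3)
river: ρ → (-3,10,12)
river: ρ → (12,14,-1)
river: ρ → (-1,14,12)
river: ρ → (12,10,-3)
river: ρ → (-3,14,4)
river: ρ → (4,10,-9)
river: ρ → (-9,8,5)
river: ρ → (5,12,-5)
river: ρ → (-5,8,9)
river: ρ → (9,10,-4)
river: ρ → (-4,14,3)
river: ρ → (3,10,-12)
river: ρ → (-12,14,1)
river: ρ → (1,14,-12)
river: ρ → (-12,10,3)
river: ρ → (3,14,-4)
river: ρ → (-4,10,9)
river: ρ → (9,8,-5)
ρ-cycle length = 22 (tail of 2 descent steps not counted)

22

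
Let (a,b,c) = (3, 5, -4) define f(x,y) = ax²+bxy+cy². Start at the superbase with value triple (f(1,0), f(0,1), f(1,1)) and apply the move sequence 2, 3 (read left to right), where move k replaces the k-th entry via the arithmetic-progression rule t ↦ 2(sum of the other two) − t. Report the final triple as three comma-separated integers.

start (3,-4,4) = (f(1,0),f(0,1),f(1,1))
replace slot 2: 2·(3+4) − (-4) = 18 → (3,18,4)
replace slot 3: 2·(3+18) − 4 = 38 → (3,18,38)

3,18,38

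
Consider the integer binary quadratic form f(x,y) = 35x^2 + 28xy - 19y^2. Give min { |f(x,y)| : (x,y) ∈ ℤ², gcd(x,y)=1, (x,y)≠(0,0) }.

river: ρ → (-19,48,15)
river: ρ → (15,42,-28)
river: ρ → (-28,14,29)
river: ρ → (29,44,-13)
river: ρ → (-13,34,44)
river: ρ → (44,54,-3)
river: ρ → (-3,54,44)
river: ρ → (44,34,-13)
river: ρ → (-13,44,29)
river: ρ → (29,14,-28)
river: ρ → (-28,42,15)
river: ρ → (15,48,-19)
river: ρ → (-19,28,35)
river: ρ → (35,42,-12)
river: ρ → (-12,54,11)
river: ρ → (11,56,-7)
river: ρ → (-7,56,11)
river: ρ → (11,54,-12)
river: ρ → (-12,42,35)
river: ρ → (35,28,-19)
closes: descent 0, river 20
min |a| on river = 3

3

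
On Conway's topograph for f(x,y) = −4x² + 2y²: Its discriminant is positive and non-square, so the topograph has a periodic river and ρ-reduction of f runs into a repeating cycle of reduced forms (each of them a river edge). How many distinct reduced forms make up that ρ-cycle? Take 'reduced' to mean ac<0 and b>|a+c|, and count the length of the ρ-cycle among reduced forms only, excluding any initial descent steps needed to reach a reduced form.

D = 32, ⌊√D⌋ = 5
descent: ρ → (2,4,-2)  [lands on river]
river: ρ → (-2,4,2)
ρ-cycle length = 2 (tail of 1 descent step not counted)

2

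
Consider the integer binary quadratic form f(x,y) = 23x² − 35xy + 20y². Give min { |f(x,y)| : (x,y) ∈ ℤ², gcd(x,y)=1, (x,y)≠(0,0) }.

translate: b→11 (≡-35 mod 46), so (23,-35,20)→(23,11,8)
flip: (23,11,8)→(8,-11,23)
translate: b→5 (≡-11 mod 16), so (8,-11,23)→(8,5,20)
reduced (well bottom): (8,5,20) with a≤c, −a<b≤a
well minimum = a = 8

8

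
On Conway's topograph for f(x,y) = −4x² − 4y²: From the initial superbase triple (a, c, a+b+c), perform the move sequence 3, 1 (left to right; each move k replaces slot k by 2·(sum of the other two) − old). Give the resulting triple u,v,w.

start (-4,-4,-8) = (f(1,0),f(0,1),f(1,1))
replace slot 3: 2·((-4)+(-4)) − (-8) = -8 → (-4,-4,-8)
replace slot 1: 2·((-4)+(-8)) − (-4) = -20 → (-20,-4,-8)

-20,-4,-8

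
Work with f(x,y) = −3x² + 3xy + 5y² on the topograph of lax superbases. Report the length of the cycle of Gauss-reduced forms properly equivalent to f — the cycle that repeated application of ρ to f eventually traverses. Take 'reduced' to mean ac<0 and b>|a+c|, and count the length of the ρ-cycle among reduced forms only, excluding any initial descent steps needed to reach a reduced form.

D = 69, ⌊√D⌋ = 8
river: ρ → (5,7,-1)
river: ρ → (-1,7,5)
river: ρ → (5,3,-3)
river: ρ → (-3,3,5)
ρ-cycle length = 4 (tail of 0 descent steps not counted)

4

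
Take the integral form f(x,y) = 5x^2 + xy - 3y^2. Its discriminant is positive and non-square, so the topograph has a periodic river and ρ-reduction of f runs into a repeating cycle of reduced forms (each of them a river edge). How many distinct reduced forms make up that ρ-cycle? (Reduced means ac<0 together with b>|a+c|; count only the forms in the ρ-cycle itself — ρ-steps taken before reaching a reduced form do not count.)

D = 61, ⌊√D⌋ = 7
descent: ρ → (-3,5,3)  [lands on river]
river: ρ → (3,7,-1)
river: ρ → (-1,7,3)
river: ρ → (3,5,-3)
river: ρ → (-3,7,1)
river: ρ → (1,7,-3)
ρ-cycle length = 6 (tail of 1 descent step not counted)

6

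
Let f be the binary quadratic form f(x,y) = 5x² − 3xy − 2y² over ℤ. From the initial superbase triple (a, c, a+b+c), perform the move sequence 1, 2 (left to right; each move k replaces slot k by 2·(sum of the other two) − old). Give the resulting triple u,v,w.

start (5,-2,0) = (f(1,0),f(0,1),f(1,1))
replace slot 1: 2·((-2)+0) − 5 = -9 → (-9,-2,0)
replace slot 2: 2·((-9)+0) − (-2) = -16 → (-9,-16,0)

-9,-16,0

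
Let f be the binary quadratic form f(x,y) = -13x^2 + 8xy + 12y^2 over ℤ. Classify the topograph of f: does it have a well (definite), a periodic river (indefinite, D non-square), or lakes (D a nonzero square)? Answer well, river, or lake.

D = b²−4ac = 8² − 4·(-13)·12 = 688
D > 0 non-square ⇒ indefinite ⇒ periodic river

river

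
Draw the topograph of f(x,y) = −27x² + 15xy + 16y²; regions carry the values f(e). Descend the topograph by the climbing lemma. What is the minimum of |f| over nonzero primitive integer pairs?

river: ρ → (16,17,-26)
river: ρ → (-26,35,7)
river: ρ → (7,35,-26)
river: ρ → (-26,17,16)
river: ρ → (16,15,-27)
river: ρ → (-27,39,4)
river: ρ → (4,41,-17)
river: ρ → (-17,27,18)
river: ρ → (18,9,-26)
river: ρ → (-26,43,1)
river: ρ → (1,43,-26)
river: ρ → (-26,9,18)
river: ρ → (18,27,-17)
river: ρ → (-17,41,4)
river: ρ → (4,39,-27)
river: ρ → (-27,15,16)
closes: descent 0, river 16
min |a| on river = 1

1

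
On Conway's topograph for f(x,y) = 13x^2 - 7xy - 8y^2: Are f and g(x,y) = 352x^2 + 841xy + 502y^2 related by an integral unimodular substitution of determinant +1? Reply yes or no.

D₁ = 465, D₂ = 465
river cycle of f (length 10): (-8, 7, 13), (13, 19, -2), (-2, 21, 3), (3, 21, -2), (-2, 19, 13), (13, 7, -8), (-8, 9, 12), (12, 15, -5), (-5, 15, 12), (12, 9, -8)
river cycle of g (length 10): (13, 19, -2), (-2, 21, 3), (3, 21, -2), (-2, 19, 13), (13, 7, -8), (-8, 9, 12), (12, 15, -5), (-5, 15, 12), (12, 9, -8), (-8, 7, 13)
cycles coincide ⇒ equivalent

yes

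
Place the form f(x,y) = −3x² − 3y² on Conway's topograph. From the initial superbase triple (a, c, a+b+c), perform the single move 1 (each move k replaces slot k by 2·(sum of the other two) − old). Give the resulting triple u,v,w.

start (-3,-3,-6) = (f(1,0),f(0,1),f(1,1))
replace slot 1: 2·((-3)+(-6)) − (-3) = -15 → (-15,-3,-6)

-15,-3,-6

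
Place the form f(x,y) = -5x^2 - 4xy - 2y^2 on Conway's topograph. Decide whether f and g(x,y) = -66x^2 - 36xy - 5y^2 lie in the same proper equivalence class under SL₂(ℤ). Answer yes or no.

D₁ = -24, D₂ = -24
f is negative-definite; reduce −f:
−f: flip: (5,4,2)→(2,-4,5)
−f: translate: b→0 (≡-4 mod 4), so (2,-4,5)→(2,0,3)
−f: reduced (well bottom): (2,0,3) with a≤c, −a<b≤a
flip sign back: reduced form of f is (-2,0,-3)
g is negative-definite; reduce −g:
−g: flip: (66,36,5)→(5,-36,66)
−g: translate: b→4 (≡-36 mod 10), so (5,-36,66)→(5,4,2)
−g: flip: (5,4,2)→(2,-4,5)
−g: translate: b→0 (≡-4 mod 4), so (2,-4,5)→(2,0,3)
−g: reduced (well bottom): (2,0,3) with a≤c, −a<b≤a
flip sign back: reduced form of g is (-2,0,-3)
reduced forms (-2, 0, -3) vs (-2, 0, -3) ⇒ equivalent

yes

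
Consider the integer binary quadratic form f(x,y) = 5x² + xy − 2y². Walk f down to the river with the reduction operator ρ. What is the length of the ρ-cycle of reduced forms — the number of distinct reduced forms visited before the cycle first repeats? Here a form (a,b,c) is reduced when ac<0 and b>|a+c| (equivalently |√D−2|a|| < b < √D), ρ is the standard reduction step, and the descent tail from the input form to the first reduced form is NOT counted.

D = 41, ⌊√D⌋ = 6
descent: ρ → (-2,3,4)  [lands on river]
river: ρ → (4,5,-1)
river: ρ → (-1,5,4)
river: ρ → (4,3,-2)
river: ρ → (-2,5,2)
river: ρ → (2,3,-4)
river: ρ → (-4,5,1)
river: ρ → (1,5,-4)
river: ρ → (-4,3,2)
river: ρ → (2,5,-2)
ρ-cycle length = 10 (tail of 1 descent step not counted)

10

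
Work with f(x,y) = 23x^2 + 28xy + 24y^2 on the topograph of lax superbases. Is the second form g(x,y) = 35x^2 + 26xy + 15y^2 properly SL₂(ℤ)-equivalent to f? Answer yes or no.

D₁ = -1424, D₂ = -1424
f: translate: b→-18 (≡28 mod 46), so (23,28,24)→(23,-18,19)
f: flip: (23,-18,19)→(19,18,23)
f: reduced (well bottom): (19,18,23) with a≤c, −a<b≤a
g: flip: (35,26,15)→(15,-26,35)
g: translate: b→4 (≡-26 mod 30), so (15,-26,35)→(15,4,24)
g: reduced (well bottom): (15,4,24) with a≤c, −a<b≤a
reduced forms (19, 18, 23) vs (15, 4, 24) ⇒ inequivalent

no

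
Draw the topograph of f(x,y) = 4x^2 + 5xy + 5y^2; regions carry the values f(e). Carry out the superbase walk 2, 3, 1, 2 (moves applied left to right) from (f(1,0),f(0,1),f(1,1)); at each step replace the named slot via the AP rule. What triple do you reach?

start (4,5,14) = (f(1,0),f(0,1),f(1,1))
replace slot 2: 2·(4+14) − 5 = 31 → (4,31,14)
replace slot 3: 2·(4+31) − 14 = 56 → (4,31,56)
replace slot 1: 2·(31+56) − 4 = 170 → (170,31,56)
replace slot 2: 2·(170+56) − 31 = 421 → (170,421,56)

170,421,56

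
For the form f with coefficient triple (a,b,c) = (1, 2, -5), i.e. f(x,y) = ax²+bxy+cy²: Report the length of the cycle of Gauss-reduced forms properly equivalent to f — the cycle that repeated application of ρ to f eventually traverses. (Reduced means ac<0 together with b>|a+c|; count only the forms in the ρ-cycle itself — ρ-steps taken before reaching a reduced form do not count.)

D = 24, ⌊√D⌋ = 4
descent: ρ → (-5,-2,1)
descent: ρ → (1,4,-2)  [lands on river]
river: ρ → (-2,4,1)
ρ-cycle length = 2 (tail of 2 descent steps not counted)

2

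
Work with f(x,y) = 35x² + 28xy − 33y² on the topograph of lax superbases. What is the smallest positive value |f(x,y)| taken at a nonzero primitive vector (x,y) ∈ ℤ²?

river: ρ → (-33,38,30)
river: ρ → (30,22,-41)
river: ρ → (-41,60,11)
river: ρ → (11,72,-5)
river: ρ → (-5,68,39)
river: ρ → (39,10,-34)
river: ρ → (-34,58,15)
river: ρ → (15,62,-26)
river: ρ → (-26,42,35)
river: ρ → (35,28,-33)
closes: descent 0, river 10
min |a| on river = 5

5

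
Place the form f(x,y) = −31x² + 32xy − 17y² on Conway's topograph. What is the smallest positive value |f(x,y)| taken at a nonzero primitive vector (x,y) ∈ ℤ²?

translate: b→30 (≡-32 mod 62), so (31,-32,17)→(31,30,16)
flip: (31,30,16)→(16,-30,31)
translate: b→2 (≡-30 mod 32), so (16,-30,31)→(16,2,17)
reduced (well bottom): (16,2,17) with a≤c, −a<b≤a
well minimum |f| = |-16| = 16 (negative-definite)

16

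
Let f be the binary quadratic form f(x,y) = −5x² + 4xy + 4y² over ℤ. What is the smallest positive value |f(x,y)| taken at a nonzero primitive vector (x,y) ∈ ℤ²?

river: ρ → (4,4,-5)
river: ρ → (-5,6,3)
river: ρ → (3,6,-5)
river: ρ → (-5,4,4)
closes: descent 0, river 4
min |a| on river = 3

3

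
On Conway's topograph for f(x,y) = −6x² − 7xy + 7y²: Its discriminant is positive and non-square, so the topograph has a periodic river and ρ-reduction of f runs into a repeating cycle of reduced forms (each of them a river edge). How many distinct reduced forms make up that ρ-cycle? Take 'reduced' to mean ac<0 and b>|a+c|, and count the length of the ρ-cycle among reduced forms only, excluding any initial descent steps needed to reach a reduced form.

D = 217, ⌊√D⌋ = 14
descent: ρ → (7,7,-6)  [lands on river]
river: ρ → (-6,5,8)
river: ρ → (8,11,-3)
river: ρ → (-3,13,4)
river: ρ → (4,11,-6)
river: ρ → (-6,13,2)
river: ρ → (2,11,-12)
river: ρ → (-12,13,1)
river: ρ → (1,13,-12)
river: ρ → (-12,11,2)
river: ρ → (2,13,-6)
river: ρ → (-6,11,4)
river: ρ → (4,13,-3)
river: ρ → (-3,11,8)
river: ρ → (8,5,-6)
river: ρ → (-6,7,7)
ρ-cycle length = 16 (tail of 1 descent step not counted)

16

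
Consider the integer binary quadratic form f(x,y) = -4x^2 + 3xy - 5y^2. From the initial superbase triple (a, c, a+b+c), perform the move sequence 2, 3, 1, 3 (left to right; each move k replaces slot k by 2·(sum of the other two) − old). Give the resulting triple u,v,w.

start (-4,-5,-6) = (f(1,0),f(0,1),f(1,1))
replace slot 2: 2·((-4)+(-6)) − (-5) = -15 → (-4,-15,-6)
replace slot 3: 2·((-4)+(-15)) − (-6) = -32 → (-4,-15,-32)
replace slot 1: 2·((-15)+(-32)) − (-4) = -90 → (-90,-15,-32)
replace slot 3: 2·((-90)+(-15)) − (-32) = -178 → (-90,-15,-178)

-90,-15,-178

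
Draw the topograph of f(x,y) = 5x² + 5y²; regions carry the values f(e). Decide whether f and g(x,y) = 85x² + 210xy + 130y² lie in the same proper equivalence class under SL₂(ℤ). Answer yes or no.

D₁ = -100, D₂ = -100
f: reduced (well bottom): (5,0,5) with a≤c, −a<b≤a
g: translate: b→40 (≡210 mod 170), so (85,210,130)→(85,40,5)
g: flip: (85,40,5)→(5,-40,85)
g: translate: b→0 (≡-40 mod 10), so (5,-40,85)→(5,0,5)
g: reduced (well bottom): (5,0,5) with a≤c, −a<b≤a
reduced forms (5, 0, 5) vs (5, 0, 5) ⇒ equivalent

yes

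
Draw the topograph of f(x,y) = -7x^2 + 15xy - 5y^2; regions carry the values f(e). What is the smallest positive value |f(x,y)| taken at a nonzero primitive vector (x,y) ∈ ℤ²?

descent: ρ → (-5,5,3)  [lands on river]
river: ρ → (3,7,-3)
river: ρ → (-3,5,5)
river: ρ → (5,5,-3)
river: ρ → (-3,7,3)
river: ρ → (3,5,-5)
closes: descent 1, river 6
min |a| on river = 3

3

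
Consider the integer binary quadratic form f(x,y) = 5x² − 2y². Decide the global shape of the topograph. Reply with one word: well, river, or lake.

D = b²−4ac = 0² − 4·5·(-2) = 40
D > 0 non-square ⇒ indefinite ⇒ periodic river

river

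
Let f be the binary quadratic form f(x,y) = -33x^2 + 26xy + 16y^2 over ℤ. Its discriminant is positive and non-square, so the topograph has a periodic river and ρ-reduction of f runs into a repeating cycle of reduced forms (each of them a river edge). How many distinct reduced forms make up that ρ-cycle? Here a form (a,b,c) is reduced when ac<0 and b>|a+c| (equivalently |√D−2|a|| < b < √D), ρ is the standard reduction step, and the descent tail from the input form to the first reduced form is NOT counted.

D = 2788, ⌊√D⌋ = 52
river: ρ → (16,38,-21)
river: ρ → (-21,46,8)
river: ρ → (8,50,-9)
river: ρ → (-9,40,33)
river: ρ → (33,26,-16)
river: ρ → (-16,38,21)
river: ρ → (21,46,-8)
river: ρ → (-8,50,9)
river: ρ → (9,40,-33)
river: ρ → (-33,26,16)
ρ-cycle length = 10 (tail of 0 descent steps not counted)

10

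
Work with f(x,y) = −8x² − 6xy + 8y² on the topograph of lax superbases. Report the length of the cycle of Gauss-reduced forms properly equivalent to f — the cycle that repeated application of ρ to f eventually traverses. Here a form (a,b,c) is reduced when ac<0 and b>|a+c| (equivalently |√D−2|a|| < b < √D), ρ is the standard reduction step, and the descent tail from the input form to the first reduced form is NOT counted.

D = 292, ⌊√D⌋ = 17
descent: ρ → (8,6,-8)  [lands on river]
river: ρ → (-8,10,6)
river: ρ → (6,14,-4)
river: ρ → (-4,10,12)
river: ρ → (12,14,-2)
river: ρ → (-2,14,12)
river: ρ → (12,10,-4)
river: ρ → (-4,14,6)
river: ρ → (6,10,-8)
river: ρ → (-8,6,8)
river: ρ → (8,10,-6)
river: ρ → (-6,14,4)
river: ρ → (4,10,-12)
river: ρ → (-12,14,2)
river: ρ → (2,14,-12)
river: ρ → (-12,10,4)
river: ρ → (4,14,-6)
river: ρ → (-6,10,8)
ρ-cycle length = 18 (tail of 1 descent step not counted)

18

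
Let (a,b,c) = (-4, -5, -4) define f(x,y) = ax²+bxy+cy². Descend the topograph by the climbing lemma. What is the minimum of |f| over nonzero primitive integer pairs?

translate: b→-3 (≡5 mod 8), so (4,5,4)→(4,-3,3)
flip: (4,-3,3)→(3,3,4)
reduced (well bottom): (3,3,4) with a≤c, −a<b≤a
well minimum |f| = |-3| = 3 (negative-definite)

3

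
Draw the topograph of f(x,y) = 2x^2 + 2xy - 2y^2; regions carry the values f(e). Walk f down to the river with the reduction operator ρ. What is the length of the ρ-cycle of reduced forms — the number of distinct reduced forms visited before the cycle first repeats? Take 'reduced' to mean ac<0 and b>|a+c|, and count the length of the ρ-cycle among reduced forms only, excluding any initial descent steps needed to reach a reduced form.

D = 20, ⌊√D⌋ = 4
river: ρ → (-2,2,2)
river: ρ → (2,2,-2)
ρ-cycle length = 2 (tail of 0 descent steps not counted)

2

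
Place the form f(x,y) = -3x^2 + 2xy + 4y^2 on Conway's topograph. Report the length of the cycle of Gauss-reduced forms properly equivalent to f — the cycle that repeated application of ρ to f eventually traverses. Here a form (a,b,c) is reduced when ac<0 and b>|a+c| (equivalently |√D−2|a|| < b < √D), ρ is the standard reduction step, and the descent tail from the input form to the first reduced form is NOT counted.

D = 52, ⌊√D⌋ = 7
river: ρ → (4,6,-1)
river: ρ → (-1,6,4)
river: ρ → (4,2,-3)
river: ρ → (-3,4,3)
river: ρ → (3,2,-4)
river: ρ → (-4,6,1)
river: ρ → (1,6,-4)
river: ρ → (-4,2,3)
river: ρ → (3,4,-3)
river: ρ → (-3,2,4)
ρ-cycle length = 10 (tail of 0 descent steps not counted)

10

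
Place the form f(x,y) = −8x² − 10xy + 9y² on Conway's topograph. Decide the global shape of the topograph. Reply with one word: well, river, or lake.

D = b²−4ac = (-10)² − 4·(-8)·9 = 388
D > 0 non-square ⇒ indefinite ⇒ periodic river

river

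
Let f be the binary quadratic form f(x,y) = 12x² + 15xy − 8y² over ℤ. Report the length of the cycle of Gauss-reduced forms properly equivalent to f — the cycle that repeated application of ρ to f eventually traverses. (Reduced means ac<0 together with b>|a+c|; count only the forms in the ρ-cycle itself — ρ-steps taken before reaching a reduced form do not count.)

D = 609, ⌊√D⌋ = 24
river: ρ → (-8,17,10)
river: ρ → (10,23,-2)
river: ρ → (-2,21,21)
river: ρ → (21,21,-2)
river: ρ → (-2,23,10)
river: ρ → (10,17,-8)
river: ρ → (-8,15,12)
river: ρ → (12,9,-11)
river: ρ → (-11,13,10)
river: ρ → (10,7,-14)
river: ρ → (-14,21,3)
river: ρ → (3,21,-14)
river: ρ → (-14,7,10)
river: ρ → (10,13,-11)
river: ρ → (-11,9,12)
river: ρ → (12,15,-8)
ρ-cycle length = 16 (tail of 0 descent steps not counted)

16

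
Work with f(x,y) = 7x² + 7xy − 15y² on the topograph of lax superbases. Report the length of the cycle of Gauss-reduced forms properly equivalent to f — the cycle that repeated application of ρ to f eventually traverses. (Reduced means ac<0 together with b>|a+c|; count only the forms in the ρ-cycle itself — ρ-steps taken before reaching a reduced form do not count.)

D = 469, ⌊√D⌋ = 21
descent: ρ → (-15,-7,7)
descent: ρ → (7,21,-1)  [lands on river]
river: ρ → (-1,21,7)
ρ-cycle length = 2 (tail of 2 descent steps not counted)

2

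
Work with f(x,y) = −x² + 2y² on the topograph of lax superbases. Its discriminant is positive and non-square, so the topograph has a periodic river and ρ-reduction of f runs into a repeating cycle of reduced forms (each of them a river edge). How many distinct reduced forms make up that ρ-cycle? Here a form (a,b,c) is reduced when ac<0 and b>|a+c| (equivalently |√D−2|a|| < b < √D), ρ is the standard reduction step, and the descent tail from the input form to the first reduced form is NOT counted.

D = 8, ⌊√D⌋ = 2
descent: ρ → (2,0,-1)
descent: ρ → (-1,2,1)  [lands on river]
river: ρ → (1,2,-1)
ρ-cycle length = 2 (tail of 2 descent steps not counted)

2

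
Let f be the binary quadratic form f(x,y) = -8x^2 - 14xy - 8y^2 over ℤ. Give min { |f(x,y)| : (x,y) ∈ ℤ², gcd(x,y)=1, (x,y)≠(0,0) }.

translate: b→-2 (≡14 mod 16), so (8,14,8)→(8,-2,2)
flip: (8,-2,2)→(2,2,8)
reduced (well bottom): (2,2,8) with a≤c, −a<b≤a
well minimum |f| = |-2| = 2 (negative-definite)

2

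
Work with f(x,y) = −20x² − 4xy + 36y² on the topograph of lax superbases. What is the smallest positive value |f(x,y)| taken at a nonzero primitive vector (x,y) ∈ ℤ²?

descent: ρ → (36,4,-20)
descent: ρ → (-20,36,20)  [lands on river]
river: ρ → (20,44,-12)
river: ρ → (-12,52,4)
river: ρ → (4,52,-12)
river: ρ → (-12,44,20)
river: ρ → (20,36,-20)
river: ρ → (-20,44,12)
river: ρ → (12,52,-4)
river: ρ → (-4,52,12)
river: ρ → (12,44,-20)
closes: descent 2, river 10
min |a| on river = 4

4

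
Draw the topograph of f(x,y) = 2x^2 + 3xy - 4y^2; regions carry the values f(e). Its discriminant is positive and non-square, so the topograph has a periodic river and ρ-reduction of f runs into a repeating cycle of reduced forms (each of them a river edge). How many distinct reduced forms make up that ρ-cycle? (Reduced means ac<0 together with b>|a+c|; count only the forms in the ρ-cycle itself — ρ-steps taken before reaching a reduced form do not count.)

D = 41, ⌊√D⌋ = 6
river: ρ → (-4,5,1)
river: ρ → (1,5,-4)
river: ρ → (-4,3,2)
river: ρ → (2,5,-2)
river: ρ → (-2,3,4)
river: ρ → (4,5,-1)
river: ρ → (-1,5,4)
river: ρ → (4,3,-2)
river: ρ → (-2,5,2)
river: ρ → (2,3,-4)
ρ-cycle length = 10 (tail of 0 descent steps not counted)

10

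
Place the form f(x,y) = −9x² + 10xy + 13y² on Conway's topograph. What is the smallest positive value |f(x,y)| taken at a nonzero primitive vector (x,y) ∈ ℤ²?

river: ρ → (13,16,-6)
river: ρ → (-6,20,7)
river: ρ → (7,22,-3)
river: ρ → (-3,20,14)
river: ρ → (14,8,-9)
river: ρ → (-9,10,13)
closes: descent 0, river 6
min |a| on river = 3

3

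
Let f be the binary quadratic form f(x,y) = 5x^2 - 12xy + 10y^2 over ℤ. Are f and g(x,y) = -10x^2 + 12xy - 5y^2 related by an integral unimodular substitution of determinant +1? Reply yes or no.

D₁ = -56, D₂ = -56
f: translate: b→-2 (≡-12 mod 10), so (5,-12,10)→(5,-2,3)
f: flip: (5,-2,3)→(3,2,5)
f: reduced (well bottom): (3,2,5) with a≤c, −a<b≤a
g is negative-definite; reduce −g:
−g: translate: b→8 (≡-12 mod 20), so (10,-12,5)→(10,8,3)
−g: flip: (10,8,3)→(3,-8,10)
−g: translate: b→-2 (≡-8 mod 6), so (3,-8,10)→(3,-2,5)
−g: reduced (well bottom): (3,-2,5) with a≤c, −a<b≤a
flip sign back: reduced form of g is (-3,2,-5)
reduced forms (3, 2, 5) vs (-3, 2, -5) ⇒ inequivalent

no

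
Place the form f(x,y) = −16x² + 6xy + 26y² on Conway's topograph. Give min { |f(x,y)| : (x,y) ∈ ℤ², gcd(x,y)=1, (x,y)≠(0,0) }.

descent: ρ → (26,-6,-16)
descent: ρ → (-16,38,4)  [lands on river]
river: ρ → (4,34,-34)
river: ρ → (-34,34,4)
river: ρ → (4,38,-16)
river: ρ → (-16,26,16)
river: ρ → (16,38,-4)
river: ρ → (-4,34,34)
river: ρ → (34,34,-4)
river: ρ → (-4,38,16)
river: ρ → (16,26,-16)
closes: descent 2, river 10
min |a| on river = 4

4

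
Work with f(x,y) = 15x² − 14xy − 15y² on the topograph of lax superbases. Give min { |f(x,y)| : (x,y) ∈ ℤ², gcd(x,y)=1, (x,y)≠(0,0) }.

descent: ρ → (-15,14,15)  [lands on river]
river: ρ → (15,16,-14)
river: ρ → (-14,12,17)
river: ρ → (17,22,-9)
river: ρ → (-9,32,2)
river: ρ → (2,32,-9)
river: ρ → (-9,22,17)
river: ρ → (17,12,-14)
river: ρ → (-14,16,15)
river: ρ → (15,14,-15)
river: ρ → (-15,16,14)
river: ρ → (14,12,-17)
river: ρ → (-17,22,9)
river: ρ → (9,32,-2)
river: ρ → (-2,32,9)
river: ρ → (9,22,-17)
river: ρ → (-17,12,14)
river: ρ → (14,16,-15)
closes: descent 1, river 18
min |a| on river = 2

2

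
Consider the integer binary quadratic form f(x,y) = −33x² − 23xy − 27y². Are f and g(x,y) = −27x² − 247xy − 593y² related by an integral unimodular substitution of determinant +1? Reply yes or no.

D₁ = -3035, D₂ = -3035
f is negative-definite; reduce −f:
−f: flip: (33,23,27)→(27,-23,33)
−f: reduced (well bottom): (27,-23,33) with a≤c, −a<b≤a
flip sign back: reduced form of f is (-27,23,-33)
g is negative-definite; reduce −g:
−g: translate: b→-23 (≡247 mod 54), so (27,247,593)→(27,-23,33)
−g: reduced (well bottom): (27,-23,33) with a≤c, −a<b≤a
flip sign back: reduced form of g is (-27,23,-33)
reduced forms (-27, 23, -33) vs (-27, 23, -33) ⇒ equivalent

yes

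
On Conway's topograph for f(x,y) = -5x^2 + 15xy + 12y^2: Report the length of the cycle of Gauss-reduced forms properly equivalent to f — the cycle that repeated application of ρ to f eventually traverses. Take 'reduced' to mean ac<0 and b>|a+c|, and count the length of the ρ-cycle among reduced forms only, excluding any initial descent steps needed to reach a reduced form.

D = 465, ⌊√D⌋ = 21
river: ρ → (12,9,-8)
river: ρ → (-8,7,13)
river: ρ → (13,19,-2)
river: ρ → (-2,21,3)
river: ρ → (3,21,-2)
river: ρ → (-2,19,13)
river: ρ → (13,7,-8)
river: ρ → (-8,9,12)
river: ρ → (12,15,-5)
river: ρ → (-5,15,12)
ρ-cycle length = 10 (tail of 0 descent steps not counted)

10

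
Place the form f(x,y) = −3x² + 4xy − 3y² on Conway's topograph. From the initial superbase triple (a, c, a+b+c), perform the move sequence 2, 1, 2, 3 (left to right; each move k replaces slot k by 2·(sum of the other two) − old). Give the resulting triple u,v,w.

start (-3,-3,-2) = (f(1,0),f(0,1),f(1,1))
replace slot 2: 2·((-3)+(-2)) − (-3) = -7 → (-3,-7,-2)
replace slot 1: 2·((-7)+(-2)) − (-3) = -15 → (-15,-7,-2)
replace slot 2: 2·((-15)+(-2)) − (-7) = -27 → (-15,-27,-2)
replace slot 3: 2·((-15)+(-27)) − (-2) = -82 → (-15,-27,-82)

-15,-27,-82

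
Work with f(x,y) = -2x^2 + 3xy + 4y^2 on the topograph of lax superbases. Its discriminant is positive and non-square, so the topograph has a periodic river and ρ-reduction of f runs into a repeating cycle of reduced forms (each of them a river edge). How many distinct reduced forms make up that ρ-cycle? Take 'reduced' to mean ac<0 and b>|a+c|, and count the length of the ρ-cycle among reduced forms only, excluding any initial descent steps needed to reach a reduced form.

D = 41, ⌊√D⌋ = 6
river: ρ → (4,5,-1)
river: ρ → (-1,5,4)
river: ρ → (4,3,-2)
river: ρ → (-2,5,2)
river: ρ → (2,3,-4)
river: ρ → (-4,5,1)
river: ρ → (1,5,-4)
river: ρ → (-4,3,2)
river: ρ → (2,5,-2)
river: ρ → (-2,3,4)
ρ-cycle length = 10 (tail of 0 descent steps not counted)

10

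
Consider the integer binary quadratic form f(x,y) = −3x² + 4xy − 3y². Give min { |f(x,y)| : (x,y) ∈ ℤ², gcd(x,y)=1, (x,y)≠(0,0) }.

translate: b→2 (≡-4 mod 6), so (3,-4,3)→(3,2,2)
flip: (3,2,2)→(2,-2,3)
translate: b→2 (≡-2 mod 4), so (2,-2,3)→(2,2,3)
reduced (well bottom): (2,2,3) with a≤c, −a<b≤a
well minimum |f| = |-2| = 2 (negative-definite)

2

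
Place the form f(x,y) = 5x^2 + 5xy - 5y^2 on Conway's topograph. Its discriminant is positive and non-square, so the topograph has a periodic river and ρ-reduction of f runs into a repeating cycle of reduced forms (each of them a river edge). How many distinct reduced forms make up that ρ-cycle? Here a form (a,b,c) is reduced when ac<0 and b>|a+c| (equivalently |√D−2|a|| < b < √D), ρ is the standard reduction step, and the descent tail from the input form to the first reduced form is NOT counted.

D = 125, ⌊√D⌋ = 11
river: ρ → (-5,5,5)
river: ρ → (5,5,-5)
ρ-cycle length = 2 (tail of 0 descent steps not counted)

2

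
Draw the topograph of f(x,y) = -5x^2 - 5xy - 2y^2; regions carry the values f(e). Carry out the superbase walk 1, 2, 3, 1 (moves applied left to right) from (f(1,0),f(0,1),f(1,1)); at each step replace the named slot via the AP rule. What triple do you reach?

start (-5,-2,-12) = (f(1,0),f(0,1),f(1,1))
replace slot 1: 2·((-2)+(-12)) − (-5) = -23 → (-23,-2,-12)
replace slot 2: 2·((-23)+(-12)) − (-2) = -68 → (-23,-68,-12)
replace slot 3: 2·((-23)+(-68)) − (-12) = -170 → (-23,-68,-170)
replace slot 1: 2·((-68)+(-170)) − (-23) = -453 → (-453,-68,-170)

-453,-68,-170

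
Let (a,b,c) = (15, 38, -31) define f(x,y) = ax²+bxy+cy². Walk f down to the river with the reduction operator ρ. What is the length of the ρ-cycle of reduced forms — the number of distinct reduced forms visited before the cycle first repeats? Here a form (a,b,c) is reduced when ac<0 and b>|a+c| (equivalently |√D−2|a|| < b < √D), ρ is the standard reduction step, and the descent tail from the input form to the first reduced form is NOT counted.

D = 3304, ⌊√D⌋ = 57
river: ρ → (-31,24,22)
river: ρ → (22,20,-33)
river: ρ → (-33,46,9)
river: ρ → (9,44,-38)
river: ρ → (-38,32,15)
river: ρ → (15,28,-42)
river: ρ → (-42,56,1)
river: ρ → (1,56,-42)
river: ρ → (-42,28,15)
river: ρ → (15,32,-38)
river: ρ → (-38,44,9)
river: ρ → (9,46,-33)
river: ρ → (-33,20,22)
river: ρ → (22,24,-31)
river: ρ → (-31,38,15)
river: ρ → (15,52,-10)
river: ρ → (-10,48,25)
river: ρ → (25,52,-6)
river: ρ → (-6,56,7)
river: ρ → (7,56,-6)
river: ρ → (-6,52,25)
river: ρ → (25,48,-10)
river: ρ → (-10,52,15)
river: ρ → (15,38,-31)
ρ-cycle length = 24 (tail of 0 descent steps not counted)

24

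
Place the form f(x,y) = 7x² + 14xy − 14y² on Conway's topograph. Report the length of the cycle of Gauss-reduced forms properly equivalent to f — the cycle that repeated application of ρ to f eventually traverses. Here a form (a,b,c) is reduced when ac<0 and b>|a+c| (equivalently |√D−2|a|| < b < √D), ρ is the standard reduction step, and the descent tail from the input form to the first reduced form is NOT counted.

D = 588, ⌊√D⌋ = 24
river: ρ → (-14,14,7)
river: ρ → (7,14,-14)
ρ-cycle length = 2 (tail of 0 descent steps not counted)

2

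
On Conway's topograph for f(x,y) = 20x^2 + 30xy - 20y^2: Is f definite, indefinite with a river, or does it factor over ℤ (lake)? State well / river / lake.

D = b²−4ac = 30² − 4·20·(-20) = 2500
D = 50² is a perfect square ⇒ form factors over ℤ ⇒ lakes

lake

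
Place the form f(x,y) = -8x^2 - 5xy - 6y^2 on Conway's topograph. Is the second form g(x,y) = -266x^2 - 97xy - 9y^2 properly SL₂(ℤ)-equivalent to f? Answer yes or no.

D₁ = -167, D₂ = -167
f is negative-definite; reduce −f:
−f: flip: (8,5,6)→(6,-5,8)
−f: reduced (well bottom): (6,-5,8) with a≤c, −a<b≤a
flip sign back: reduced form of f is (-6,5,-8)
g is negative-definite; reduce −g:
−g: flip: (266,97,9)→(9,-97,266)
−g: translate: b→-7 (≡-97 mod 18), so (9,-97,266)→(9,-7,6)
−g: flip: (9,-7,6)→(6,7,9)
−g: translate: b→-5 (≡7 mod 12), so (6,7,9)→(6,-5,8)
−g: reduced (well bottom): (6,-5,8) with a≤c, −a<b≤a
flip sign back: reduced form of g is (-6,5,-8)
reduced forms (-6, 5, -8) vs (-6, 5, -8) ⇒ equivalent

yes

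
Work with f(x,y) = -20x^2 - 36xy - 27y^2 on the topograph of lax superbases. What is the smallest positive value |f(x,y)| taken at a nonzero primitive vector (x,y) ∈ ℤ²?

translate: b→-4 (≡36 mod 40), so (20,36,27)→(20,-4,11)
flip: (20,-4,11)→(11,4,20)
reduced (well bottom): (11,4,20) with a≤c, −a<b≤a
well minimum |f| = |-11| = 11 (negative-definite)

11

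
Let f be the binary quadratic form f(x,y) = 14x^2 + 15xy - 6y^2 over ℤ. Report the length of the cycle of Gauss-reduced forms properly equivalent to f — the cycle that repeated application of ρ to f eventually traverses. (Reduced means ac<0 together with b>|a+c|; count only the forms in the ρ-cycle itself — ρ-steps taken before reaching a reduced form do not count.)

D = 561, ⌊√D⌋ = 23
river: ρ → (-6,21,5)
river: ρ → (5,19,-10)
river: ρ → (-10,21,3)
river: ρ → (3,21,-10)
river: ρ → (-10,19,5)
river: ρ → (5,21,-6)
river: ρ → (-6,15,14)
river: ρ → (14,13,-7)
river: ρ → (-7,15,12)
river: ρ → (12,9,-10)
river: ρ → (-10,11,11)
river: ρ → (11,11,-10)
river: ρ → (-10,9,12)
river: ρ → (12,15,-7)
river: ρ → (-7,13,14)
river: ρ → (14,15,-6)
ρ-cycle length = 16 (tail of 0 descent steps not counted)

16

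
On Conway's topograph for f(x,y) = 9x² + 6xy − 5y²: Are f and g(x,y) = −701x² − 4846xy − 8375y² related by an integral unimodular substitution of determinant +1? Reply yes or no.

D₁ = 216, D₂ = 216
river cycle of f (length 6): (-5, 14, 1), (1, 14, -5), (-5, 6, 9), (9, 12, -2), (-2, 12, 9), (9, 6, -5)
river cycle of g (length 6): (-5, 14, 1), (1, 14, -5), (-5, 6, 9), (9, 12, -2), (-2, 12, 9), (9, 6, -5)
cycles coincide ⇒ equivalent

yes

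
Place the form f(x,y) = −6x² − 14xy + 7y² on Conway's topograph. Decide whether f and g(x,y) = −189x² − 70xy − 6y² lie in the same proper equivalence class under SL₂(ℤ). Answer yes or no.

D₁ = 364, D₂ = 364
river cycle of f (length 8): (7, 14, -6), (-6, 10, 11), (11, 12, -5), (-5, 18, 2), (2, 18, -5), (-5, 12, 11), (11, 10, -6), (-6, 14, 7)
river cycle of g (length 8): (-6, 10, 11), (11, 12, -5), (-5, 18, 2), (2, 18, -5), (-5, 12, 11), (11, 10, -6), (-6, 14, 7), (7, 14, -6)
cycles coincide ⇒ equivalent

yes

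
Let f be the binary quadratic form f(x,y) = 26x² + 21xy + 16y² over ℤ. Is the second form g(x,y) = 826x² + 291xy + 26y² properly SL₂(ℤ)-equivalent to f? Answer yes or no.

D₁ = -1223, D₂ = -1223
f: flip: (26,21,16)→(16,-21,26)
f: translate: b→11 (≡-21 mod 32), so (16,-21,26)→(16,11,21)
f: reduced (well bottom): (16,11,21) with a≤c, −a<b≤a
g: flip: (826,291,26)→(26,-291,826)
g: translate: b→21 (≡-291 mod 52), so (26,-291,826)→(26,21,16)
g: flip: (26,21,16)→(16,-21,26)
g: translate: b→11 (≡-21 mod 32), so (16,-21,26)→(16,11,21)
g: reduced (well bottom): (16,11,21) with a≤c, −a<b≤a
reduced forms (16, 11, 21) vs (16, 11, 21) ⇒ equivalent

yes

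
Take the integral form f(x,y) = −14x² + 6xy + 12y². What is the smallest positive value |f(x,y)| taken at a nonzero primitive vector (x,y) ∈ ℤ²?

river: ρ → (12,18,-8)
river: ρ → (-8,14,16)
river: ρ → (16,18,-6)
river: ρ → (-6,18,16)
river: ρ → (16,14,-8)
river: ρ → (-8,18,12)
river: ρ → (12,6,-14)
river: ρ → (-14,22,4)
river: ρ → (4,26,-2)
river: ρ → (-2,26,4)
river: ρ → (4,22,-14)
river: ρ → (-14,6,12)
closes: descent 0, river 12
min |a| on river = 2

2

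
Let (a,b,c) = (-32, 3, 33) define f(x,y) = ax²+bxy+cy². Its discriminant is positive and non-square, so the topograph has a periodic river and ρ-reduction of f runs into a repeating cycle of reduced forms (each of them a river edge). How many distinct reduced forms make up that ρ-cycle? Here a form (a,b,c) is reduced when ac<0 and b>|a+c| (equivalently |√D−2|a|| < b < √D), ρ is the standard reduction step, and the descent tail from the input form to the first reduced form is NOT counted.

D = 4233, ⌊√D⌋ = 65
river: ρ → (33,63,-2)
river: ρ → (-2,65,1)
river: ρ → (1,65,-2)
river: ρ → (-2,63,33)
river: ρ → (33,3,-32)
river: ρ → (-32,61,4)
river: ρ → (4,59,-47)
river: ρ → (-47,35,16)
river: ρ → (16,61,-8)
river: ρ → (-8,51,51)
river: ρ → (51,51,-8)
river: ρ → (-8,61,16)
river: ρ → (16,35,-47)
river: ρ → (-47,59,4)
river: ρ → (4,61,-32)
river: ρ → (-32,3,33)
ρ-cycle length = 16 (tail of 0 descent steps not counted)

16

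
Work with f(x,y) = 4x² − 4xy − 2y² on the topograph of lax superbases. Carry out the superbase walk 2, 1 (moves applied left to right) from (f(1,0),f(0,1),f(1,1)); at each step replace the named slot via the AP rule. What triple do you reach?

start (4,-2,-2) = (f(1,0),f(0,1),f(1,1))
replace slot 2: 2·(4+(-2)) − (-2) = 6 → (4,6,-2)
replace slot 1: 2·(6+(-2)) − 4 = 4 → (4,6,-2)

4,6,-2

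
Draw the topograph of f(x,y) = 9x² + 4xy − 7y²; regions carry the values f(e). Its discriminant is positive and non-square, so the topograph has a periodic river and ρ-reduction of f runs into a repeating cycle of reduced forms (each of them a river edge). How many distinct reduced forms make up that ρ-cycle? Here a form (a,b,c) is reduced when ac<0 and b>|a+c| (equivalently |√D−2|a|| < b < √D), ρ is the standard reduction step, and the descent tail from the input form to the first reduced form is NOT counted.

D = 268, ⌊√D⌋ = 16
river: ρ → (-7,10,6)
river: ρ → (6,14,-3)
river: ρ → (-3,16,1)
river: ρ → (1,16,-3)
river: ρ → (-3,14,6)
river: ρ → (6,10,-7)
river: ρ → (-7,4,9)
river: ρ → (9,14,-2)
river: ρ → (-2,14,9)
river: ρ → (9,4,-7)
ρ-cycle length = 10 (tail of 0 descent steps not counted)

10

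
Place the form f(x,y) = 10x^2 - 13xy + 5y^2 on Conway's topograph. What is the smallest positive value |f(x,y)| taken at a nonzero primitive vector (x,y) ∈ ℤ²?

translate: b→7 (≡-13 mod 20), so (10,-13,5)→(10,7,2)
flip: (10,7,2)→(2,-7,10)
translate: b→1 (≡-7 mod 4), so (2,-7,10)→(2,1,4)
reduced (well bottom): (2,1,4) with a≤c, −a<b≤a
well minimum = a = 2

2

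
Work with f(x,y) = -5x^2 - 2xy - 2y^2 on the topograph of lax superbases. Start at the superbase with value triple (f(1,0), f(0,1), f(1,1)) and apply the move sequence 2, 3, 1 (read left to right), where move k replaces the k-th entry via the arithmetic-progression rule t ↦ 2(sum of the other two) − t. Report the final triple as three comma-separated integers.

start (-5,-2,-9) = (f(1,0),f(0,1),f(1,1))
replace slot 2: 2·((-5)+(-9)) − (-2) = -26 → (-5,-26,-9)
replace slot 3: 2·((-5)+(-26)) − (-9) = -53 → (-5,-26,-53)
replace slot 1: 2·((-26)+(-53)) − (-5) = -153 → (-153,-26,-53)

-153,-26,-53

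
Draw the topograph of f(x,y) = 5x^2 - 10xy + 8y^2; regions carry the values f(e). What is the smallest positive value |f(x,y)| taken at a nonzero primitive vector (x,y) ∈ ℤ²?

translate: b→0 (≡-10 mod 10), so (5,-10,8)→(5,0,3)
flip: (5,0,3)→(3,0,5)
reduced (well bottom): (3,0,5) with a≤c, −a<b≤a
well minimum = a = 3

3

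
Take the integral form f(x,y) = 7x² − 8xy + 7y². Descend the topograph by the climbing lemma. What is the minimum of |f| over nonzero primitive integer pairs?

translate: b→6 (≡-8 mod 14), so (7,-8,7)→(7,6,6)
flip: (7,6,6)→(6,-6,7)
translate: b→6 (≡-6 mod 12), so (6,-6,7)→(6,6,7)
reduced (well bottom): (6,6,7) with a≤c, −a<b≤a
well minimum = a = 6

6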